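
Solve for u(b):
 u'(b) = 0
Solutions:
 u(b) = C1


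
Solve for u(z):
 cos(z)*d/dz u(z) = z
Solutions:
 u(z) = C1 + Integral(z/cos(z), z)


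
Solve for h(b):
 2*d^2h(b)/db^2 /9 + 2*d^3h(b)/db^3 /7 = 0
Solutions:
 h(b) = C1 + C2*b + C3*exp(-7*b/9)


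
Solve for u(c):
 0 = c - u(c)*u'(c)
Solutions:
 u(c) = -sqrt(C1 + c^2)
 u(c) = sqrt(C1 + c^2)


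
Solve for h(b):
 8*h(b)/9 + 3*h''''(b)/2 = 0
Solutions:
 h(b) = (C1*sin(sqrt(2)*3^(1/4)*b/3) + C2*cos(sqrt(2)*3^(1/4)*b/3))*exp(-sqrt(2)*3^(1/4)*b/3) + (C3*sin(sqrt(2)*3^(1/4)*b/3) + C4*cos(sqrt(2)*3^(1/4)*b/3))*exp(sqrt(2)*3^(1/4)*b/3)


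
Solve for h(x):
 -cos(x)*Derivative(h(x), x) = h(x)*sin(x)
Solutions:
 h(x) = C1*cos(x)


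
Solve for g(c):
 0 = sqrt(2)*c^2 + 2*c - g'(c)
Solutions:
 g(c) = C1 + sqrt(2)*c^3/3 + c^2


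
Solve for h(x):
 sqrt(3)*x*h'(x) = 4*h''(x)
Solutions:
 h(x) = C1 + C2*erfi(sqrt(2)*3^(1/4)*x/4)


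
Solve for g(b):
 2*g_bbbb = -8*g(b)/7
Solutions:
 g(b) = (C1*sin(7^(3/4)*b/7) + C2*cos(7^(3/4)*b/7))*exp(-7^(3/4)*b/7) + (C3*sin(7^(3/4)*b/7) + C4*cos(7^(3/4)*b/7))*exp(7^(3/4)*b/7)


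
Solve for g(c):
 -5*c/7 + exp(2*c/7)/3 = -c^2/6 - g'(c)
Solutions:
 g(c) = C1 - c^3/18 + 5*c^2/14 - 7*exp(2*c/7)/6


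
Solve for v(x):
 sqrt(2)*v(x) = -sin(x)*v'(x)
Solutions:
 v(x) = C1*(cos(x) + 1)^(sqrt(2)/2)/(cos(x) - 1)^(sqrt(2)/2)


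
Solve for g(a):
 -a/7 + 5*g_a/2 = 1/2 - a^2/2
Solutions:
 g(a) = C1 - a^3/15 + a^2/35 + a/5


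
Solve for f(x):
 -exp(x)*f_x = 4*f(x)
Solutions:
 f(x) = C1*exp(4*exp(-x))


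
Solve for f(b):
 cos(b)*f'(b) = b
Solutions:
 f(b) = C1 + Integral(b/cos(b), b)


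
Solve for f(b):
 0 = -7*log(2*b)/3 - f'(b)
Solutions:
 f(b) = C1 - 7*b*log(b)/3 - 7*b*log(2)/3 + 7*b/3


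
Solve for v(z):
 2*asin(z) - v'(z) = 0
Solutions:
 v(z) = C1 + 2*z*asin(z) + 2*sqrt(1 - z^2)


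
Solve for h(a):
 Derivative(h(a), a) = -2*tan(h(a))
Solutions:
 h(a) = pi - asin(C1*exp(-2*a))
 h(a) = asin(C1*exp(-2*a))


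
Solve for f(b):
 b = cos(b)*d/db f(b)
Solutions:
 f(b) = C1 + Integral(b/cos(b), b)


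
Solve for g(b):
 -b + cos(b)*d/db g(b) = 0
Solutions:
 g(b) = C1 + Integral(b/cos(b), b)


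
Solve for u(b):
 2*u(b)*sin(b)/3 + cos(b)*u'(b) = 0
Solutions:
 u(b) = C1*cos(b)^(2/3)


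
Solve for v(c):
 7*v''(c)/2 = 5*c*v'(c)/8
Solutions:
 v(c) = C1 + C2*erfi(sqrt(70)*c/28)


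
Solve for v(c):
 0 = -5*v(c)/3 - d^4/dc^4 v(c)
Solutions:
 v(c) = (C1*sin(sqrt(2)*3^(3/4)*5^(1/4)*c/6) + C2*cos(sqrt(2)*3^(3/4)*5^(1/4)*c/6))*exp(-sqrt(2)*3^(3/4)*5^(1/4)*c/6) + (C3*sin(sqrt(2)*3^(3/4)*5^(1/4)*c/6) + C4*cos(sqrt(2)*3^(3/4)*5^(1/4)*c/6))*exp(sqrt(2)*3^(3/4)*5^(1/4)*c/6)


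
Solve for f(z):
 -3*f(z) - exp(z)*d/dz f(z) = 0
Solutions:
 f(z) = C1*exp(3*exp(-z))


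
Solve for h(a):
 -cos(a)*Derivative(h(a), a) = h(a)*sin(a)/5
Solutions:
 h(a) = C1*cos(a)^(1/5)


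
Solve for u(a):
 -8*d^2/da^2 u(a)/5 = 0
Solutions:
 u(a) = C1 + C2*a


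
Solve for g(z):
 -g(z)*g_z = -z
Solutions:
 g(z) = -sqrt(C1 + z^2)
 g(z) = sqrt(C1 + z^2)


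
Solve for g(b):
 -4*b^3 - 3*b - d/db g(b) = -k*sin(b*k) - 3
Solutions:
 g(b) = C1 - b^4 - 3*b^2/2 + 3*b - cos(b*k)


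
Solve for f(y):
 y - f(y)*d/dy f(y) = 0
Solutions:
 f(y) = -sqrt(C1 + y^2)
 f(y) = sqrt(C1 + y^2)


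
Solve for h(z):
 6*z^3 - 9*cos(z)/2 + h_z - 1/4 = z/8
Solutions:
 h(z) = C1 - 3*z^4/2 + z^2/16 + z/4 + 9*sin(z)/2


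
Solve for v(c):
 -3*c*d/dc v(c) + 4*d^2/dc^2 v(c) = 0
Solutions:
 v(c) = C1 + C2*erfi(sqrt(6)*c/4)


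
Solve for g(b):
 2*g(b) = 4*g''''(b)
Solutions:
 g(b) = C1*exp(-2^(3/4)*b/2) + C2*exp(2^(3/4)*b/2) + C3*sin(2^(3/4)*b/2) + C4*cos(2^(3/4)*b/2)


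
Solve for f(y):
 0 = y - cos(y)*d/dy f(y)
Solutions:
 f(y) = C1 + Integral(y/cos(y), y)


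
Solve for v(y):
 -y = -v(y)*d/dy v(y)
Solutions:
 v(y) = -sqrt(C1 + y^2)
 v(y) = sqrt(C1 + y^2)


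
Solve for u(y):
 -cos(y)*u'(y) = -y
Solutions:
 u(y) = C1 + Integral(y/cos(y), y)


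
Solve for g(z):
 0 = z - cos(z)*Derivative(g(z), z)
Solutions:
 g(z) = C1 + Integral(z/cos(z), z)


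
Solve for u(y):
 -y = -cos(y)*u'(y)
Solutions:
 u(y) = C1 + Integral(y/cos(y), y)


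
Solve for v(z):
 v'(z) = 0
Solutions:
 v(z) = C1


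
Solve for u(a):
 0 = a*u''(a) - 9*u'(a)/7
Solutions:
 u(a) = C1 + C2*a^(16/7)


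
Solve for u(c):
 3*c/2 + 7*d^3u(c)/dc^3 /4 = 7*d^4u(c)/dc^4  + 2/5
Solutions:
 u(c) = C1 + C2*c + C3*c^2 + C4*exp(c/4) - c^4/28 - 8*c^3/15


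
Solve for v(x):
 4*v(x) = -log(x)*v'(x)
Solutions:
 v(x) = C1*exp(-4*li(x))


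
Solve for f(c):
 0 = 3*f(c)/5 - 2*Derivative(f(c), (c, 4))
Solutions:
 f(c) = C1*exp(-10^(3/4)*3^(1/4)*c/10) + C2*exp(10^(3/4)*3^(1/4)*c/10) + C3*sin(10^(3/4)*3^(1/4)*c/10) + C4*cos(10^(3/4)*3^(1/4)*c/10)


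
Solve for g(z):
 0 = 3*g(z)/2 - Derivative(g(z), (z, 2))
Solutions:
 g(z) = C1*exp(-sqrt(6)*z/2) + C2*exp(sqrt(6)*z/2)


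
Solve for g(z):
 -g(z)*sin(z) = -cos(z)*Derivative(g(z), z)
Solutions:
 g(z) = C1/cos(z)


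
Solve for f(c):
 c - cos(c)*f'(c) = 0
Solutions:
 f(c) = C1 + Integral(c/cos(c), c)


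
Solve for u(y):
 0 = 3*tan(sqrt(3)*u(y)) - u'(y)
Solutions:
 u(y) = sqrt(3)*(pi - asin(C1*exp(3*sqrt(3)*y)))/3
 u(y) = sqrt(3)*asin(C1*exp(3*sqrt(3)*y))/3


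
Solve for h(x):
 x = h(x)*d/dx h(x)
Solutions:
 h(x) = -sqrt(C1 + x^2)
 h(x) = sqrt(C1 + x^2)


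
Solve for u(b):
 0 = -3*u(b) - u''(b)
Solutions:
 u(b) = C1*sin(sqrt(3)*b) + C2*cos(sqrt(3)*b)


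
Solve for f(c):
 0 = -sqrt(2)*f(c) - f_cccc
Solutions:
 f(c) = (C1*sin(2^(5/8)*c/2) + C2*cos(2^(5/8)*c/2))*exp(-2^(5/8)*c/2) + (C3*sin(2^(5/8)*c/2) + C4*cos(2^(5/8)*c/2))*exp(2^(5/8)*c/2)


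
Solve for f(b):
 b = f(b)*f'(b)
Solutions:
 f(b) = -sqrt(C1 + b^2)
 f(b) = sqrt(C1 + b^2)


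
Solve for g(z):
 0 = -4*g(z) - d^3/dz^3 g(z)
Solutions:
 g(z) = C3*exp(-2^(2/3)*z) + (C1*sin(2^(2/3)*sqrt(3)*z/2) + C2*cos(2^(2/3)*sqrt(3)*z/2))*exp(2^(2/3)*z/2)


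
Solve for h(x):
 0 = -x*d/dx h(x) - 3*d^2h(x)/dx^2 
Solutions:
 h(x) = C1 + C2*erf(sqrt(6)*x/6)


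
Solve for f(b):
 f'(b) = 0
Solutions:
 f(b) = C1


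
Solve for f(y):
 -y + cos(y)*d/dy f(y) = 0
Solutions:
 f(y) = C1 + Integral(y/cos(y), y)


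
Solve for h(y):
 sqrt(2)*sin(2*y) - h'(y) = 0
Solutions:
 h(y) = C1 - sqrt(2)*cos(2*y)/2


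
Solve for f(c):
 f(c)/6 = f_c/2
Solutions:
 f(c) = C1*exp(c/3)


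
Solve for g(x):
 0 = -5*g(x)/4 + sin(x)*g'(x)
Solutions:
 g(x) = C1*(cos(x) - 1)^(5/8)/(cos(x) + 1)^(5/8)


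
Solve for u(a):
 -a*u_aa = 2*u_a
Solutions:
 u(a) = C1 + C2/a


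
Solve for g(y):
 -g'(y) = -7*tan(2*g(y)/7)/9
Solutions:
 g(y) = -7*asin(C1*exp(2*y/9))/2 + 7*pi/2
 g(y) = 7*asin(C1*exp(2*y/9))/2


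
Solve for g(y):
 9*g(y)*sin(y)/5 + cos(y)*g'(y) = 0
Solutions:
 g(y) = C1*cos(y)^(9/5)


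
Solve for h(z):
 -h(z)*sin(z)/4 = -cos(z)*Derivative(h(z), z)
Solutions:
 h(z) = C1/cos(z)^(1/4)


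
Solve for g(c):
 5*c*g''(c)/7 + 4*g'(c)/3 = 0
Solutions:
 g(c) = C1 + C2/c^(13/15)


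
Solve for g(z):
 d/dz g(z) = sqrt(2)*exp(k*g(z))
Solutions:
 g(z) = Piecewise((log(-1/(C1*k + sqrt(2)*k*z))/k, Ne(k, 0)), (nan, True))
 g(z) = Piecewise((C1 + sqrt(2)*z, Eq(k, 0)), (nan, True))


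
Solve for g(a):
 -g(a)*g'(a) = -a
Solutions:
 g(a) = -sqrt(C1 + a^2)
 g(a) = sqrt(C1 + a^2)


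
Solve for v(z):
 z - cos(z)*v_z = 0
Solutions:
 v(z) = C1 + Integral(z/cos(z), z)


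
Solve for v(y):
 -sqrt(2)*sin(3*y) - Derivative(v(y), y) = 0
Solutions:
 v(y) = C1 + sqrt(2)*cos(3*y)/3


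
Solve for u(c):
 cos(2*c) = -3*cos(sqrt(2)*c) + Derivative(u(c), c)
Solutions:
 u(c) = C1 + sin(2*c)/2 + 3*sqrt(2)*sin(sqrt(2)*c)/2


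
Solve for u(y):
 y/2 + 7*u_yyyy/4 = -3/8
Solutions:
 u(y) = C1 + C2*y + C3*y^2 + C4*y^3 - y^5/420 - y^4/112


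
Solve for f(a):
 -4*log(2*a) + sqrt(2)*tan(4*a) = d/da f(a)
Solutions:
 f(a) = C1 - 4*a*log(a) - 4*a*log(2) + 4*a - sqrt(2)*log(cos(4*a))/4


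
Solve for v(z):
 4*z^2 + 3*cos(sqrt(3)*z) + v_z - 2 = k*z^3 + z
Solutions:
 v(z) = C1 + k*z^4/4 - 4*z^3/3 + z^2/2 + 2*z - sqrt(3)*sin(sqrt(3)*z)


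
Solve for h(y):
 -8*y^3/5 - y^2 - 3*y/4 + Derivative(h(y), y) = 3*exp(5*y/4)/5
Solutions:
 h(y) = C1 + 2*y^4/5 + y^3/3 + 3*y^2/8 + 12*exp(5*y/4)/25


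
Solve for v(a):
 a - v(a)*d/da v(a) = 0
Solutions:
 v(a) = -sqrt(C1 + a^2)
 v(a) = sqrt(C1 + a^2)


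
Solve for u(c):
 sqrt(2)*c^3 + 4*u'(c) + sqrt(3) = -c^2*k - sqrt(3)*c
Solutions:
 u(c) = C1 - sqrt(2)*c^4/16 - c^3*k/12 - sqrt(3)*c^2/8 - sqrt(3)*c/4


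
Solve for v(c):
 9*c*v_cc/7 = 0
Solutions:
 v(c) = C1 + C2*c


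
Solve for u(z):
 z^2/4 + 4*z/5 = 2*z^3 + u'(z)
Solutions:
 u(z) = C1 - z^4/2 + z^3/12 + 2*z^2/5


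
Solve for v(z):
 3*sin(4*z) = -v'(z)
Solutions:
 v(z) = C1 + 3*cos(4*z)/4


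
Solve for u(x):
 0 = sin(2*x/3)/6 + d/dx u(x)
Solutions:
 u(x) = C1 + cos(2*x/3)/4


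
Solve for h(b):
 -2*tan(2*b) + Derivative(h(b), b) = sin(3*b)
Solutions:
 h(b) = C1 - log(cos(2*b)) - cos(3*b)/3


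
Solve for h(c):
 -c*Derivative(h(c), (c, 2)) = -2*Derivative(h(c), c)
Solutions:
 h(c) = C1 + C2*c^3


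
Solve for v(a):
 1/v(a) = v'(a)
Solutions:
 v(a) = -sqrt(C1 + 2*a)
 v(a) = sqrt(C1 + 2*a)


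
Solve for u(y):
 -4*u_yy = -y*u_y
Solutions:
 u(y) = C1 + C2*erfi(sqrt(2)*y/4)


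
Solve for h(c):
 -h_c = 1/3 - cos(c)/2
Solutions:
 h(c) = C1 - c/3 + sin(c)/2


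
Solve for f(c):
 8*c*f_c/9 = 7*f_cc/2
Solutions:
 f(c) = C1 + C2*erfi(2*sqrt(14)*c/21)


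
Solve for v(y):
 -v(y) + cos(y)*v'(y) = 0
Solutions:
 v(y) = C1*sqrt(sin(y) + 1)/sqrt(sin(y) - 1)


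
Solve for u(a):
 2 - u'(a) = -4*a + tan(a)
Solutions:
 u(a) = C1 + 2*a^2 + 2*a + log(cos(a))


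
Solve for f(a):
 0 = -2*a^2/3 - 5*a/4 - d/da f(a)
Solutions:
 f(a) = C1 - 2*a^3/9 - 5*a^2/8


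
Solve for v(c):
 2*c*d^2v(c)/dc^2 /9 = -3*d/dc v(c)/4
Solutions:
 v(c) = C1 + C2/c^(19/8)


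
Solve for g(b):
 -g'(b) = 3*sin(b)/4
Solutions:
 g(b) = C1 + 3*cos(b)/4


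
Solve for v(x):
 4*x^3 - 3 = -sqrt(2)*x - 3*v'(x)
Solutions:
 v(x) = C1 - x^4/3 - sqrt(2)*x^2/6 + x


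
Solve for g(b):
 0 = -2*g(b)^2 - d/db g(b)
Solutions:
 g(b) = 1/(C1 + 2*b)


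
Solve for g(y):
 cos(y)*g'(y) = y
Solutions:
 g(y) = C1 + Integral(y/cos(y), y)


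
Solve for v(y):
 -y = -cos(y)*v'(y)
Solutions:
 v(y) = C1 + Integral(y/cos(y), y)


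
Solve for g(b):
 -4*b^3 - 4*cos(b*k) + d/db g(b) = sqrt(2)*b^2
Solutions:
 g(b) = C1 + b^4 + sqrt(2)*b^3/3 + 4*sin(b*k)/k


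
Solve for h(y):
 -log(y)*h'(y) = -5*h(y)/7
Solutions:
 h(y) = C1*exp(5*li(y)/7)


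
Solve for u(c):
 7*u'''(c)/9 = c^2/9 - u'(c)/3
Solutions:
 u(c) = C1 + C2*sin(sqrt(21)*c/7) + C3*cos(sqrt(21)*c/7) + c^3/9 - 14*c/9


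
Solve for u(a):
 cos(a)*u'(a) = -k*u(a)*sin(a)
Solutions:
 u(a) = C1*exp(k*log(cos(a)))


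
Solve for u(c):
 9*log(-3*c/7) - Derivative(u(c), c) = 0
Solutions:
 u(c) = C1 + 9*c*log(-c) + 9*c*(-log(7) - 1 + log(3))


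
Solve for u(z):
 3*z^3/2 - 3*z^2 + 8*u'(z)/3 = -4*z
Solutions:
 u(z) = C1 - 9*z^4/64 + 3*z^3/8 - 3*z^2/4


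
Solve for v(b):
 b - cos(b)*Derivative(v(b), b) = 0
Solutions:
 v(b) = C1 + Integral(b/cos(b), b)


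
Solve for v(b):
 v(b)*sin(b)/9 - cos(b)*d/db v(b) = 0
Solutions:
 v(b) = C1/cos(b)^(1/9)


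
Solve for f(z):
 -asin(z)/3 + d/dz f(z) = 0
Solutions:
 f(z) = C1 + z*asin(z)/3 + sqrt(1 - z^2)/3


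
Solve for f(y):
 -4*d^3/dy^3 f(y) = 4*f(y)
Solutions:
 f(y) = C3*exp(-y) + (C1*sin(sqrt(3)*y/2) + C2*cos(sqrt(3)*y/2))*exp(y/2)


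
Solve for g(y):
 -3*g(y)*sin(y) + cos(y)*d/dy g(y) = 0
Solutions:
 g(y) = C1/cos(y)^3


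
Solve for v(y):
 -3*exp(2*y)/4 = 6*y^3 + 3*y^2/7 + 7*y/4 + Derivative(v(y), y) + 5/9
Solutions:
 v(y) = C1 - 3*y^4/2 - y^3/7 - 7*y^2/8 - 5*y/9 - 3*exp(2*y)/8


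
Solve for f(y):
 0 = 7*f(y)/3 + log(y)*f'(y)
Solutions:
 f(y) = C1*exp(-7*li(y)/3)


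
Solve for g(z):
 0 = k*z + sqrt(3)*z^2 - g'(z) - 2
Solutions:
 g(z) = C1 + k*z^2/2 + sqrt(3)*z^3/3 - 2*z


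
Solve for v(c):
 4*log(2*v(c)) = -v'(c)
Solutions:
 Integral(1/(log(_y) + log(2)), (_y, v(c)))/4 = C1 - c


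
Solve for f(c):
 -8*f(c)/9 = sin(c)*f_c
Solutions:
 f(c) = C1*(cos(c) + 1)^(4/9)/(cos(c) - 1)^(4/9)


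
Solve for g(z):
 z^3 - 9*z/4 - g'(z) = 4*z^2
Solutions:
 g(z) = C1 + z^4/4 - 4*z^3/3 - 9*z^2/8


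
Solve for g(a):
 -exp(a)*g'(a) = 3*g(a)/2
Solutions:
 g(a) = C1*exp(3*exp(-a)/2)


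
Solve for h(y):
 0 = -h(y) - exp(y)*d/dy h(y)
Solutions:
 h(y) = C1*exp(exp(-y))


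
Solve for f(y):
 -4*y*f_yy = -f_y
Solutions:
 f(y) = C1 + C2*y^(5/4)


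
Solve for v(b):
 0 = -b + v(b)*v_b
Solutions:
 v(b) = -sqrt(C1 + b^2)
 v(b) = sqrt(C1 + b^2)


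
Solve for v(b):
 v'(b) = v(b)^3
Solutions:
 v(b) = -sqrt(2)*sqrt(-1/(C1 + b))/2
 v(b) = sqrt(2)*sqrt(-1/(C1 + b))/2


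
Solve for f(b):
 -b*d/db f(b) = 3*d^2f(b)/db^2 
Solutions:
 f(b) = C1 + C2*erf(sqrt(6)*b/6)


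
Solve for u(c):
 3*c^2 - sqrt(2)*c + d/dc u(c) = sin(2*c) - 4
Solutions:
 u(c) = C1 - c^3 + sqrt(2)*c^2/2 - 4*c - cos(2*c)/2


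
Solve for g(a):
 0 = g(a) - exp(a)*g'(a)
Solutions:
 g(a) = C1*exp(-exp(-a))


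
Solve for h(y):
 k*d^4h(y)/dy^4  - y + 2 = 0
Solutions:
 h(y) = C1 + C2*y + C3*y^2 + C4*y^3 + y^5/(120*k) - y^4/(12*k)


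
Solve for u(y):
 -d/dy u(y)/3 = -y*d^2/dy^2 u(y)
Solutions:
 u(y) = C1 + C2*y^(4/3)


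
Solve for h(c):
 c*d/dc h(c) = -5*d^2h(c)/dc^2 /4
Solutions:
 h(c) = C1 + C2*erf(sqrt(10)*c/5)


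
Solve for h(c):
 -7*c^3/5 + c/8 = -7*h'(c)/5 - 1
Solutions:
 h(c) = C1 + c^4/4 - 5*c^2/112 - 5*c/7


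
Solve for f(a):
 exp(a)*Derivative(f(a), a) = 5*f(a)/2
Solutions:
 f(a) = C1*exp(-5*exp(-a)/2)


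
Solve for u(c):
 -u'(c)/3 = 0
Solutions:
 u(c) = C1


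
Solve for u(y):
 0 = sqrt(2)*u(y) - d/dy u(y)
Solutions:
 u(y) = C1*exp(sqrt(2)*y)


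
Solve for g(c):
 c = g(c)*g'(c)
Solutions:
 g(c) = -sqrt(C1 + c^2)
 g(c) = sqrt(C1 + c^2)


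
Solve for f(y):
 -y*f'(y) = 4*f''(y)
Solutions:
 f(y) = C1 + C2*erf(sqrt(2)*y/4)


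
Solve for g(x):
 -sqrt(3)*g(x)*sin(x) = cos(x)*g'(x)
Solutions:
 g(x) = C1*cos(x)^(sqrt(3))


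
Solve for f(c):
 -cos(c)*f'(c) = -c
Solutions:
 f(c) = C1 + Integral(c/cos(c), c)


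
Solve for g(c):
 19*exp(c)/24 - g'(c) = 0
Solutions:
 g(c) = C1 + 19*exp(c)/24


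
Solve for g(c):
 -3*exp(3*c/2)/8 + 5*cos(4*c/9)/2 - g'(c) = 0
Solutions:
 g(c) = C1 - exp(3*c/2)/4 + 45*sin(4*c/9)/8


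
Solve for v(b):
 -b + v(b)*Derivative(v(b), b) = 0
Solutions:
 v(b) = -sqrt(C1 + b^2)
 v(b) = sqrt(C1 + b^2)


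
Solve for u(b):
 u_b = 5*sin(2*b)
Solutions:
 u(b) = C1 - 5*cos(2*b)/2


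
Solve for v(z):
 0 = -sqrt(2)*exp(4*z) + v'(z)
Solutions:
 v(z) = C1 + sqrt(2)*exp(4*z)/4


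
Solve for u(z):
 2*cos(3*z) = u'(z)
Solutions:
 u(z) = C1 + 2*sin(3*z)/3


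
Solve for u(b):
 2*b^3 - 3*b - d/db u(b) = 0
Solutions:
 u(b) = C1 + b^4/2 - 3*b^2/2


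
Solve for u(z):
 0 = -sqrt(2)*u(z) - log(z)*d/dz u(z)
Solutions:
 u(z) = C1*exp(-sqrt(2)*li(z))


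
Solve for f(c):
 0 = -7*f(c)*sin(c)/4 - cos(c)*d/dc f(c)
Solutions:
 f(c) = C1*cos(c)^(7/4)


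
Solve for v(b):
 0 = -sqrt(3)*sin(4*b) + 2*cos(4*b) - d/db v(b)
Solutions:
 v(b) = C1 + sin(4*b)/2 + sqrt(3)*cos(4*b)/4


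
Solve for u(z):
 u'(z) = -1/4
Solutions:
 u(z) = C1 - z/4


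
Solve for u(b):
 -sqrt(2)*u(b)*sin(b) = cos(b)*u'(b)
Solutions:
 u(b) = C1*cos(b)^(sqrt(2))


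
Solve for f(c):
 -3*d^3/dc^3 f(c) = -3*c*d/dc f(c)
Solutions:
 f(c) = C1 + Integral(C2*airyai(c) + C3*airybi(c), c)


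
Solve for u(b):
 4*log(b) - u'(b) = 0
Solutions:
 u(b) = C1 + 4*b*log(b) - 4*b


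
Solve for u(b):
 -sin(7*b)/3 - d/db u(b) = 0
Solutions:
 u(b) = C1 + cos(7*b)/21


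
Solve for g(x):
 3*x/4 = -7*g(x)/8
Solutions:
 g(x) = -6*x/7


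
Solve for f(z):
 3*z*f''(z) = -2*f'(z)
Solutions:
 f(z) = C1 + C2*z^(1/3)


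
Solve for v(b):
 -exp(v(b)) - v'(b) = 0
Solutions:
 v(b) = log(1/(C1 + b))


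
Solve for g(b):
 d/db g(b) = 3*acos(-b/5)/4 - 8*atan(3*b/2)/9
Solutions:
 g(b) = C1 + 3*b*acos(-b/5)/4 - 8*b*atan(3*b/2)/9 + 3*sqrt(25 - b^2)/4 + 8*log(9*b^2 + 4)/27


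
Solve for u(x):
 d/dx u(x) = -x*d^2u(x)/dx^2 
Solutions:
 u(x) = C1 + C2*log(x)


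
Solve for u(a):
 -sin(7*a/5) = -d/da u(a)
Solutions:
 u(a) = C1 - 5*cos(7*a/5)/7


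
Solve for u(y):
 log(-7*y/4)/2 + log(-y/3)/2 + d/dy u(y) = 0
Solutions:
 u(y) = C1 - y*log(-y) + y*(-log(7) + log(2) + 1 + log(21)/2)


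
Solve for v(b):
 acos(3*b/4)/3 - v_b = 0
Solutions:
 v(b) = C1 + b*acos(3*b/4)/3 - sqrt(16 - 9*b^2)/9


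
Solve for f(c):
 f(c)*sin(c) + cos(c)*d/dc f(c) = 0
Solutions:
 f(c) = C1*cos(c)


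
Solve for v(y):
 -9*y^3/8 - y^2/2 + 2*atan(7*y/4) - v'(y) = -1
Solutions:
 v(y) = C1 - 9*y^4/32 - y^3/6 + 2*y*atan(7*y/4) + y - 4*log(49*y^2 + 16)/7


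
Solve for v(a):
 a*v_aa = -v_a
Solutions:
 v(a) = C1 + C2*log(a)


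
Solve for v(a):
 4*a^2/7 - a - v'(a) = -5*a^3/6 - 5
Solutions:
 v(a) = C1 + 5*a^4/24 + 4*a^3/21 - a^2/2 + 5*a


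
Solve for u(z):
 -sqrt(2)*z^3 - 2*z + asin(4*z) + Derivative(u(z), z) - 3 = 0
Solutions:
 u(z) = C1 + sqrt(2)*z^4/4 + z^2 - z*asin(4*z) + 3*z - sqrt(1 - 16*z^2)/4


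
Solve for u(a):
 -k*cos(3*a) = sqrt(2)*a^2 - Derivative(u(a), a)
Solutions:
 u(a) = C1 + sqrt(2)*a^3/3 + k*sin(3*a)/3


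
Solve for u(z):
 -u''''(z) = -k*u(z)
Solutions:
 u(z) = C1*exp(-k^(1/4)*z) + C2*exp(k^(1/4)*z) + C3*exp(-I*k^(1/4)*z) + C4*exp(I*k^(1/4)*z)


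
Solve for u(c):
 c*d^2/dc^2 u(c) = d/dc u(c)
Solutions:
 u(c) = C1 + C2*c^2


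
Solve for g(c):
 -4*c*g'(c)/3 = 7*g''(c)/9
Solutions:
 g(c) = C1 + C2*erf(sqrt(42)*c/7)


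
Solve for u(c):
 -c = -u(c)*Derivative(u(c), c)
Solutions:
 u(c) = -sqrt(C1 + c^2)
 u(c) = sqrt(C1 + c^2)


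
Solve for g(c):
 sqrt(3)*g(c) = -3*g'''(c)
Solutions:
 g(c) = C3*exp(-3^(5/6)*c/3) + (C1*sin(3^(1/3)*c/2) + C2*cos(3^(1/3)*c/2))*exp(3^(5/6)*c/6)


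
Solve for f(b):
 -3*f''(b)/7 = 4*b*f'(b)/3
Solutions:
 f(b) = C1 + C2*erf(sqrt(14)*b/3)


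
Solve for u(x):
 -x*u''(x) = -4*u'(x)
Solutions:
 u(x) = C1 + C2*x^5


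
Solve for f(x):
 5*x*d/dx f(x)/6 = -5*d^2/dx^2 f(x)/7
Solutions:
 f(x) = C1 + C2*erf(sqrt(21)*x/6)


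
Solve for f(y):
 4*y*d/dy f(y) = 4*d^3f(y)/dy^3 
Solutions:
 f(y) = C1 + Integral(C2*airyai(y) + C3*airybi(y), y)


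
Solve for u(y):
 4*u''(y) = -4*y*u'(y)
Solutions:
 u(y) = C1 + C2*erf(sqrt(2)*y/2)


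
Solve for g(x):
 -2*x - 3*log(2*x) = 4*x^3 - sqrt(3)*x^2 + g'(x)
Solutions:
 g(x) = C1 - x^4 + sqrt(3)*x^3/3 - x^2 - 3*x*log(x) - x*log(8) + 3*x


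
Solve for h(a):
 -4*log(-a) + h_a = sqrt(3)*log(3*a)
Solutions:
 h(a) = C1 + a*(sqrt(3) + 4)*log(a) + a*(-4 - sqrt(3) + sqrt(3)*log(3) + 4*I*pi)


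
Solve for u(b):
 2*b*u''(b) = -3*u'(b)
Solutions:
 u(b) = C1 + C2/sqrt(b)


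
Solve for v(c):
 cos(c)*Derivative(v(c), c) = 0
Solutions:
 v(c) = C1


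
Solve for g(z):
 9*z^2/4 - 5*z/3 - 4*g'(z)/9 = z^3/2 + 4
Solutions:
 g(z) = C1 - 9*z^4/32 + 27*z^3/16 - 15*z^2/8 - 9*z


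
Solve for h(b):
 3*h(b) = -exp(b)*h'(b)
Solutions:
 h(b) = C1*exp(3*exp(-b))


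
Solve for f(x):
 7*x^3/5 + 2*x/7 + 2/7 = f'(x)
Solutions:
 f(x) = C1 + 7*x^4/20 + x^2/7 + 2*x/7


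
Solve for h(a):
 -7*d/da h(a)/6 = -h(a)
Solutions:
 h(a) = C1*exp(6*a/7)


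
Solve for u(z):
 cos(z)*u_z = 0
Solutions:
 u(z) = C1


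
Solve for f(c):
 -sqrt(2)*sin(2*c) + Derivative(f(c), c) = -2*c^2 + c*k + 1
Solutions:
 f(c) = C1 - 2*c^3/3 + c^2*k/2 + c - sqrt(2)*cos(2*c)/2


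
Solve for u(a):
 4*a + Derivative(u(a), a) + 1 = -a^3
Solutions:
 u(a) = C1 - a^4/4 - 2*a^2 - a


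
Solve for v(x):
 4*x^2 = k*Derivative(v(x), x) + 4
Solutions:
 v(x) = C1 + 4*x^3/(3*k) - 4*x/k


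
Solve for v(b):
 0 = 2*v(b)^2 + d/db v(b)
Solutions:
 v(b) = 1/(C1 + 2*b)


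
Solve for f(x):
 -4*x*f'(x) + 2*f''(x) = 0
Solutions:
 f(x) = C1 + C2*erfi(x)


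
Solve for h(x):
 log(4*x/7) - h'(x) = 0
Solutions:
 h(x) = C1 + x*log(x) - x + x*log(4/7)


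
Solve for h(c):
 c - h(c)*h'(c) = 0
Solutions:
 h(c) = -sqrt(C1 + c^2)
 h(c) = sqrt(C1 + c^2)


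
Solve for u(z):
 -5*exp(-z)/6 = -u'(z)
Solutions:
 u(z) = C1 - 5*exp(-z)/6


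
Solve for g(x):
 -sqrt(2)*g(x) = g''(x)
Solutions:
 g(x) = C1*sin(2^(1/4)*x) + C2*cos(2^(1/4)*x)


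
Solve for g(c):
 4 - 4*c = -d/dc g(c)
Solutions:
 g(c) = C1 + 2*c^2 - 4*c


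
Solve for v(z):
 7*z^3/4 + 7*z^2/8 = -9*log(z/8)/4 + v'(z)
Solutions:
 v(z) = C1 + 7*z^4/16 + 7*z^3/24 + 9*z*log(z)/4 - 27*z*log(2)/4 - 9*z/4


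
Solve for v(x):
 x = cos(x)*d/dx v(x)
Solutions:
 v(x) = C1 + Integral(x/cos(x), x)


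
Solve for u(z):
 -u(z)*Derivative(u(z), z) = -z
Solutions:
 u(z) = -sqrt(C1 + z^2)
 u(z) = sqrt(C1 + z^2)


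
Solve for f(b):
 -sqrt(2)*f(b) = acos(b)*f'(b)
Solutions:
 f(b) = C1*exp(-sqrt(2)*Integral(1/acos(b), b))


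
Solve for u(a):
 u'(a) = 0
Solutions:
 u(a) = C1


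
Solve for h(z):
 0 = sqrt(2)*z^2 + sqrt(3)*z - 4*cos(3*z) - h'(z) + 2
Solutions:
 h(z) = C1 + sqrt(2)*z^3/3 + sqrt(3)*z^2/2 + 2*z - 4*sin(3*z)/3


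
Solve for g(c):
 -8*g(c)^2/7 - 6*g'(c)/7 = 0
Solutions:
 g(c) = 3/(C1 + 4*c)


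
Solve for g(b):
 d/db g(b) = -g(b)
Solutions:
 g(b) = C1*exp(-b)


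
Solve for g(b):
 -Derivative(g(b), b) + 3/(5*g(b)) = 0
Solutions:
 g(b) = -sqrt(C1 + 30*b)/5
 g(b) = sqrt(C1 + 30*b)/5


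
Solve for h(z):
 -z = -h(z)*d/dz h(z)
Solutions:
 h(z) = -sqrt(C1 + z^2)
 h(z) = sqrt(C1 + z^2)


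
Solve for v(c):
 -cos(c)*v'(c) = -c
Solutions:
 v(c) = C1 + Integral(c/cos(c), c)


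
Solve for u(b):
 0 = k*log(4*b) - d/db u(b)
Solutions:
 u(b) = C1 + b*k*log(b) - b*k + b*k*log(4)


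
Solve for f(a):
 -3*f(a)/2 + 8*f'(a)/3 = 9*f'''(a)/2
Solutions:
 f(a) = C1*exp(2^(1/3)*a*(32/(sqrt(42665) + 243)^(1/3) + 2^(1/3)*(sqrt(42665) + 243)^(1/3))/36)*sin(2^(1/3)*sqrt(3)*a*(-2^(1/3)*(sqrt(42665) + 243)^(1/3) + 32/(sqrt(42665) + 243)^(1/3))/36) + C2*exp(2^(1/3)*a*(32/(sqrt(42665) + 243)^(1/3) + 2^(1/3)*(sqrt(42665) + 243)^(1/3))/36)*cos(2^(1/3)*sqrt(3)*a*(-2^(1/3)*(sqrt(42665) + 243)^(1/3) + 32/(sqrt(42665) + 243)^(1/3))/36) + C3*exp(-2^(1/3)*a*(32/(sqrt(42665) + 243)^(1/3) + 2^(1/3)*(sqrt(42665) + 243)^(1/3))/18)


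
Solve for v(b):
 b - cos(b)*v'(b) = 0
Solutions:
 v(b) = C1 + Integral(b/cos(b), b)


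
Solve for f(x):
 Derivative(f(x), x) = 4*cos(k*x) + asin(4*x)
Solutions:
 f(x) = C1 + x*asin(4*x) + sqrt(1 - 16*x^2)/4 + 4*Piecewise((sin(k*x)/k, Ne(k, 0)), (x, True))


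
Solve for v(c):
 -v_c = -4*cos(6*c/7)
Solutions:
 v(c) = C1 + 14*sin(6*c/7)/3


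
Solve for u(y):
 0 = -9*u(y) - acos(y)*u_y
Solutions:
 u(y) = C1*exp(-9*Integral(1/acos(y), y))


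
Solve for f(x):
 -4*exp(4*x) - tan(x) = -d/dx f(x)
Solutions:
 f(x) = C1 + exp(4*x) - log(cos(x))


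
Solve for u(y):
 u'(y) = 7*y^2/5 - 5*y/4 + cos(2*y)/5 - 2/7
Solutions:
 u(y) = C1 + 7*y^3/15 - 5*y^2/8 - 2*y/7 + sin(2*y)/10


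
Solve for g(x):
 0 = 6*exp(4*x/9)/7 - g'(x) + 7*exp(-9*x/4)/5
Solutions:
 g(x) = C1 + 27*exp(4*x/9)/14 - 28*exp(-9*x/4)/45


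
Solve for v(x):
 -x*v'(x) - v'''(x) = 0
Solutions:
 v(x) = C1 + Integral(C2*airyai(-x) + C3*airybi(-x), x)


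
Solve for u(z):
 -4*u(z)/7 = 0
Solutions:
 u(z) = 0


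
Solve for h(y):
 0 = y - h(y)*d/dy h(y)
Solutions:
 h(y) = -sqrt(C1 + y^2)
 h(y) = sqrt(C1 + y^2)


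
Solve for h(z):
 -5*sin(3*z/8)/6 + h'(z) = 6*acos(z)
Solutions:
 h(z) = C1 + 6*z*acos(z) - 6*sqrt(1 - z^2) - 20*cos(3*z/8)/9


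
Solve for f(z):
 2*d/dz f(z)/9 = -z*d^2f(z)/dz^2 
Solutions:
 f(z) = C1 + C2*z^(7/9)


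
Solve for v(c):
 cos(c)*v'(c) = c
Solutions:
 v(c) = C1 + Integral(c/cos(c), c)


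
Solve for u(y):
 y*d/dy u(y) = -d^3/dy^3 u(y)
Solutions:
 u(y) = C1 + Integral(C2*airyai(-y) + C3*airybi(-y), y)


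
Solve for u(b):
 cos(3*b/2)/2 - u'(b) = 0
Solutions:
 u(b) = C1 + sin(3*b/2)/3


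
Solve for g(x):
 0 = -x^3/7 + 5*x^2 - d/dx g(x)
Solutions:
 g(x) = C1 - x^4/28 + 5*x^3/3


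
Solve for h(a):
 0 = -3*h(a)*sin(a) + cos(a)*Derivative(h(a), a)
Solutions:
 h(a) = C1/cos(a)^3


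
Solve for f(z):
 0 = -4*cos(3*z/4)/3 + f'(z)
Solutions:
 f(z) = C1 + 16*sin(3*z/4)/9


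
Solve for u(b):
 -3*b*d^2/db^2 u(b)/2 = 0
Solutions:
 u(b) = C1 + C2*b


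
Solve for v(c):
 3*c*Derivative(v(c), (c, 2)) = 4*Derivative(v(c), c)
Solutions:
 v(c) = C1 + C2*c^(7/3)


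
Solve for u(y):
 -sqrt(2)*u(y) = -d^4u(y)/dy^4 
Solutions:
 u(y) = C1*exp(-2^(1/8)*y) + C2*exp(2^(1/8)*y) + C3*sin(2^(1/8)*y) + C4*cos(2^(1/8)*y)


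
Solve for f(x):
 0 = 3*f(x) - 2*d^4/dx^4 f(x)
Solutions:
 f(x) = C1*exp(-2^(3/4)*3^(1/4)*x/2) + C2*exp(2^(3/4)*3^(1/4)*x/2) + C3*sin(2^(3/4)*3^(1/4)*x/2) + C4*cos(2^(3/4)*3^(1/4)*x/2)


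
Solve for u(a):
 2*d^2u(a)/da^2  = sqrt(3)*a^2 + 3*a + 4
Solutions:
 u(a) = C1 + C2*a + sqrt(3)*a^4/24 + a^3/4 + a^2


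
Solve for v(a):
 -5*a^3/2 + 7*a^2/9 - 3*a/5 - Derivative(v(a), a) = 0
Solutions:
 v(a) = C1 - 5*a^4/8 + 7*a^3/27 - 3*a^2/10


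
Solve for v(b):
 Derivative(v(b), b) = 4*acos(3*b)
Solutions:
 v(b) = C1 + 4*b*acos(3*b) - 4*sqrt(1 - 9*b^2)/3


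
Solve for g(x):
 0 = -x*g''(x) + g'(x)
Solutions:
 g(x) = C1 + C2*x^2


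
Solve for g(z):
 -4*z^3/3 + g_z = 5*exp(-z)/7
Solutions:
 g(z) = C1 + z^4/3 - 5*exp(-z)/7


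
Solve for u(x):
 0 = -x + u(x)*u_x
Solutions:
 u(x) = -sqrt(C1 + x^2)
 u(x) = sqrt(C1 + x^2)


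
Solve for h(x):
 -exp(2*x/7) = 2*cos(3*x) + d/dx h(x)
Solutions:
 h(x) = C1 - 7*exp(2*x/7)/2 - 2*sin(3*x)/3


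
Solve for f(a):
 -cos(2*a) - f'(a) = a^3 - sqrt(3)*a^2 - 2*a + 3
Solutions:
 f(a) = C1 - a^4/4 + sqrt(3)*a^3/3 + a^2 - 3*a - sin(2*a)/2


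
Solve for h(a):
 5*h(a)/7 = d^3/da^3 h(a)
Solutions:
 h(a) = C3*exp(5^(1/3)*7^(2/3)*a/7) + (C1*sin(sqrt(3)*5^(1/3)*7^(2/3)*a/14) + C2*cos(sqrt(3)*5^(1/3)*7^(2/3)*a/14))*exp(-5^(1/3)*7^(2/3)*a/14)


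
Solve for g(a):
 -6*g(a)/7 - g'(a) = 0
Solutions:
 g(a) = C1*exp(-6*a/7)


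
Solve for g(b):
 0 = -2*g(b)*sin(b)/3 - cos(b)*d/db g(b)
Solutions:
 g(b) = C1*cos(b)^(2/3)


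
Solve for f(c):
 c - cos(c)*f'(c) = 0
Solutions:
 f(c) = C1 + Integral(c/cos(c), c)


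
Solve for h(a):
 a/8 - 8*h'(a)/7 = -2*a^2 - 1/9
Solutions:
 h(a) = C1 + 7*a^3/12 + 7*a^2/128 + 7*a/72


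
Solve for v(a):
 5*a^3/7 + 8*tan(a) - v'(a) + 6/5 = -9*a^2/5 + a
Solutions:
 v(a) = C1 + 5*a^4/28 + 3*a^3/5 - a^2/2 + 6*a/5 - 8*log(cos(a))


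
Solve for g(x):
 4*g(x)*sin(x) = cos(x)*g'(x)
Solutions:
 g(x) = C1/cos(x)^4


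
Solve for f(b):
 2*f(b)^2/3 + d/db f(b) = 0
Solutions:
 f(b) = 3/(C1 + 2*b)


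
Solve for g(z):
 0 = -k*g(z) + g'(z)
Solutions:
 g(z) = C1*exp(k*z)


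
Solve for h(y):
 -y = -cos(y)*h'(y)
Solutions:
 h(y) = C1 + Integral(y/cos(y), y)


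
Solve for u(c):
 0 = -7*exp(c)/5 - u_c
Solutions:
 u(c) = C1 - 7*exp(c)/5


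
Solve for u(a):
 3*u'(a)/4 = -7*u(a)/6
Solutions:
 u(a) = C1*exp(-14*a/9)


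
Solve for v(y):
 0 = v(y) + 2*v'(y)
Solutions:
 v(y) = C1*exp(-y/2)


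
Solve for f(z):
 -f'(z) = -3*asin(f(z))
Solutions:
 Integral(1/asin(_y), (_y, f(z))) = C1 + 3*z


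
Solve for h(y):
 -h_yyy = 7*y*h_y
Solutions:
 h(y) = C1 + Integral(C2*airyai(-7^(1/3)*y) + C3*airybi(-7^(1/3)*y), y)


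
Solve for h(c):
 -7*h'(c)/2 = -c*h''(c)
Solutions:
 h(c) = C1 + C2*c^(9/2)


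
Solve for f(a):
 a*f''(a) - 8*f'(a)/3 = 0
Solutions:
 f(a) = C1 + C2*a^(11/3)


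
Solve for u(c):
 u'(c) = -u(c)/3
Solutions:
 u(c) = C1*exp(-c/3)


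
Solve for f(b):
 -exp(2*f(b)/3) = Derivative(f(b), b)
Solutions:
 f(b) = 3*log(-sqrt(-1/(C1 - b))) - 3*log(2) + 3*log(6)/2
 f(b) = 3*log(-1/(C1 - b))/2 - 3*log(2) + 3*log(6)/2


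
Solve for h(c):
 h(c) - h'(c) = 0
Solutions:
 h(c) = C1*exp(c)


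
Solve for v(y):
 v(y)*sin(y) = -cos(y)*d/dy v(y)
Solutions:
 v(y) = C1*cos(y)


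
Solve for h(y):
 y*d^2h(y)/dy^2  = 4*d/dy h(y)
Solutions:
 h(y) = C1 + C2*y^5


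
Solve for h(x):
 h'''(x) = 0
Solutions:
 h(x) = C1 + C2*x + C3*x^2


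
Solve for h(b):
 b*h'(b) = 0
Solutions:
 h(b) = C1


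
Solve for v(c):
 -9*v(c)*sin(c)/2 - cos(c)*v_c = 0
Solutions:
 v(c) = C1*cos(c)^(9/2)


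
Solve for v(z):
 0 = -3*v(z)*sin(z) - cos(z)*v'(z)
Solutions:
 v(z) = C1*cos(z)^3


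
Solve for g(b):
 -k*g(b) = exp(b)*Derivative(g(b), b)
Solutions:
 g(b) = C1*exp(k*exp(-b))


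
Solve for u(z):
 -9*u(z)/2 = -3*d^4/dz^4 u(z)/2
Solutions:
 u(z) = C1*exp(-3^(1/4)*z) + C2*exp(3^(1/4)*z) + C3*sin(3^(1/4)*z) + C4*cos(3^(1/4)*z)


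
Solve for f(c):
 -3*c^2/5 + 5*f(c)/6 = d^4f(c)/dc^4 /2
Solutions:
 f(c) = C1*exp(-3^(3/4)*5^(1/4)*c/3) + C2*exp(3^(3/4)*5^(1/4)*c/3) + C3*sin(3^(3/4)*5^(1/4)*c/3) + C4*cos(3^(3/4)*5^(1/4)*c/3) + 18*c^2/25


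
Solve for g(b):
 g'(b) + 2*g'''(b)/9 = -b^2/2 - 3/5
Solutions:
 g(b) = C1 + C2*sin(3*sqrt(2)*b/2) + C3*cos(3*sqrt(2)*b/2) - b^3/6 - 17*b/45


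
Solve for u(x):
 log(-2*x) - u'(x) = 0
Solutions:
 u(x) = C1 + x*log(-x) + x*(-1 + log(2))


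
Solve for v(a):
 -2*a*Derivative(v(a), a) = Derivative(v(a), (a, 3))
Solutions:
 v(a) = C1 + Integral(C2*airyai(-2^(1/3)*a) + C3*airybi(-2^(1/3)*a), a)


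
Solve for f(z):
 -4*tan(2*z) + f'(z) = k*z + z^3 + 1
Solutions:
 f(z) = C1 + k*z^2/2 + z^4/4 + z - 2*log(cos(2*z))


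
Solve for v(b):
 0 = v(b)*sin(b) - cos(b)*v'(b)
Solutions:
 v(b) = C1/cos(b)


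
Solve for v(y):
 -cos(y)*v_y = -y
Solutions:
 v(y) = C1 + Integral(y/cos(y), y)


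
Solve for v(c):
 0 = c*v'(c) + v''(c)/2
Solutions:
 v(c) = C1 + C2*erf(c)


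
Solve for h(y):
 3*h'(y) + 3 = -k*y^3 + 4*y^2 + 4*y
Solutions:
 h(y) = C1 - k*y^4/12 + 4*y^3/9 + 2*y^2/3 - y


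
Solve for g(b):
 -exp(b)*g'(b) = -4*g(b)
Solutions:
 g(b) = C1*exp(-4*exp(-b))


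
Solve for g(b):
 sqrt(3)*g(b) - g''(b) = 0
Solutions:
 g(b) = C1*exp(-3^(1/4)*b) + C2*exp(3^(1/4)*b)


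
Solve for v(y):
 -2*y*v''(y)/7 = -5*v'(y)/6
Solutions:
 v(y) = C1 + C2*y^(47/12)


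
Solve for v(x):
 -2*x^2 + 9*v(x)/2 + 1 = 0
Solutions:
 v(x) = 4*x^2/9 - 2/9


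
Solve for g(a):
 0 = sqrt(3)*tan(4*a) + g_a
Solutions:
 g(a) = C1 + sqrt(3)*log(cos(4*a))/4


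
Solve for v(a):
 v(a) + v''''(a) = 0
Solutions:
 v(a) = (C1*sin(sqrt(2)*a/2) + C2*cos(sqrt(2)*a/2))*exp(-sqrt(2)*a/2) + (C3*sin(sqrt(2)*a/2) + C4*cos(sqrt(2)*a/2))*exp(sqrt(2)*a/2)


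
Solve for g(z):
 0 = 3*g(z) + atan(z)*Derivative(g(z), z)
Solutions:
 g(z) = C1*exp(-3*Integral(1/atan(z), z))


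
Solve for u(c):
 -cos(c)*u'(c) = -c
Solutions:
 u(c) = C1 + Integral(c/cos(c), c)


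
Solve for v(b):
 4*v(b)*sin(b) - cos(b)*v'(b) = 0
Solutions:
 v(b) = C1/cos(b)^4


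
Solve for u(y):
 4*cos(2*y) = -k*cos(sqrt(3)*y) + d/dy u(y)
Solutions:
 u(y) = C1 + sqrt(3)*k*sin(sqrt(3)*y)/3 + 2*sin(2*y)


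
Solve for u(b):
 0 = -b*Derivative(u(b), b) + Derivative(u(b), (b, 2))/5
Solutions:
 u(b) = C1 + C2*erfi(sqrt(10)*b/2)


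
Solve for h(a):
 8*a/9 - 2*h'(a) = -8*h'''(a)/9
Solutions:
 h(a) = C1 + C2*exp(-3*a/2) + C3*exp(3*a/2) + 2*a^2/9


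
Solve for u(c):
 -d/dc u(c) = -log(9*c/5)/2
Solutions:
 u(c) = C1 + c*log(c)/2 - c*log(5)/2 - c/2 + c*log(3)


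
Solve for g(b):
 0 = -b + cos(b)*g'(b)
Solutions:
 g(b) = C1 + Integral(b/cos(b), b)


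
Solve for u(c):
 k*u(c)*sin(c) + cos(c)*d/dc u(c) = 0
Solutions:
 u(c) = C1*exp(k*log(cos(c)))


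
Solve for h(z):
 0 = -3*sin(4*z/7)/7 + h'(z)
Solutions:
 h(z) = C1 - 3*cos(4*z/7)/4


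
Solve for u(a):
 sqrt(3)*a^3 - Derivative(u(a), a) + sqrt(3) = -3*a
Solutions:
 u(a) = C1 + sqrt(3)*a^4/4 + 3*a^2/2 + sqrt(3)*a


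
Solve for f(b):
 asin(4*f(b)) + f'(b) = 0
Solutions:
 Integral(1/asin(4*_y), (_y, f(b))) = C1 - b


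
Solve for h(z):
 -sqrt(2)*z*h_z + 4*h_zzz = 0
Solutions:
 h(z) = C1 + Integral(C2*airyai(sqrt(2)*z/2) + C3*airybi(sqrt(2)*z/2), z)


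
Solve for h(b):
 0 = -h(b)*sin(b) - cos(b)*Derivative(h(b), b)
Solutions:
 h(b) = C1*cos(b)


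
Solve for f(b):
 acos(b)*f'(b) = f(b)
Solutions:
 f(b) = C1*exp(Integral(1/acos(b), b))


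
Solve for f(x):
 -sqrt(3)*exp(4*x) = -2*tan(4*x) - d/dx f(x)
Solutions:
 f(x) = C1 + sqrt(3)*exp(4*x)/4 + log(cos(4*x))/2


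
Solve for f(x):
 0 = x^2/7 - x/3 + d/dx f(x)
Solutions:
 f(x) = C1 - x^3/21 + x^2/6


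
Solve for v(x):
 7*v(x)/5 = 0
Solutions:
 v(x) = 0


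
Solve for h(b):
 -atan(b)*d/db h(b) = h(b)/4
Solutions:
 h(b) = C1*exp(-Integral(1/atan(b), b)/4)


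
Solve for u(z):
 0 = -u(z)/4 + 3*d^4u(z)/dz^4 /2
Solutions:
 u(z) = C1*exp(-6^(3/4)*z/6) + C2*exp(6^(3/4)*z/6) + C3*sin(6^(3/4)*z/6) + C4*cos(6^(3/4)*z/6)


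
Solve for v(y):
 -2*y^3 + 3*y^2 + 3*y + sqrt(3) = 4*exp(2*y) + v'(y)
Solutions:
 v(y) = C1 - y^4/2 + y^3 + 3*y^2/2 + sqrt(3)*y - 2*exp(2*y)


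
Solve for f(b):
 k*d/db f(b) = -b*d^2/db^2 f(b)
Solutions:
 f(b) = C1 + b^(1 - re(k))*(C2*sin(log(b)*Abs(im(k))) + C3*cos(log(b)*im(k)))


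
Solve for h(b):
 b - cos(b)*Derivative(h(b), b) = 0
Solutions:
 h(b) = C1 + Integral(b/cos(b), b)


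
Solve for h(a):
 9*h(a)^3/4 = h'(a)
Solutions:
 h(a) = -sqrt(2)*sqrt(-1/(C1 + 9*a))
 h(a) = sqrt(2)*sqrt(-1/(C1 + 9*a))


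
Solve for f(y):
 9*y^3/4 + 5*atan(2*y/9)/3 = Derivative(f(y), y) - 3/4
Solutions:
 f(y) = C1 + 9*y^4/16 + 5*y*atan(2*y/9)/3 + 3*y/4 - 15*log(4*y^2 + 81)/4


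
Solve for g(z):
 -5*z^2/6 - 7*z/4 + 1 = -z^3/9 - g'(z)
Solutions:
 g(z) = C1 - z^4/36 + 5*z^3/18 + 7*z^2/8 - z


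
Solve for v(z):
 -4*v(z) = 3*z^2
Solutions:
 v(z) = -3*z^2/4


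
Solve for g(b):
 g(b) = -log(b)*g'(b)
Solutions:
 g(b) = C1*exp(-li(b))


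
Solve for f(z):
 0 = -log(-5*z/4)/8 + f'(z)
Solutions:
 f(z) = C1 + z*log(-z)/8 + z*(-2*log(2) - 1 + log(5))/8


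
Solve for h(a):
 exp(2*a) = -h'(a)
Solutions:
 h(a) = C1 - exp(2*a)/2


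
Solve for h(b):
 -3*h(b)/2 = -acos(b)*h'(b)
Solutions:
 h(b) = C1*exp(3*Integral(1/acos(b), b)/2)


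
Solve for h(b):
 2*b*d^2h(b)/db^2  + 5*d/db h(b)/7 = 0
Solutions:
 h(b) = C1 + C2*b^(9/14)


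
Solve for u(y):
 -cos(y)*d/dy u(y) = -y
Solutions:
 u(y) = C1 + Integral(y/cos(y), y)


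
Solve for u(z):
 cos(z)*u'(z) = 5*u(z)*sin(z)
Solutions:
 u(z) = C1/cos(z)^5


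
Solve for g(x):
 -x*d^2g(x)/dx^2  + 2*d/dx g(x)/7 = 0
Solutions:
 g(x) = C1 + C2*x^(9/7)


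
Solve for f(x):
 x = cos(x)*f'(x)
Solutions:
 f(x) = C1 + Integral(x/cos(x), x)


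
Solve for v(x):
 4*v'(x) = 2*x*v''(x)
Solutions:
 v(x) = C1 + C2*x^3


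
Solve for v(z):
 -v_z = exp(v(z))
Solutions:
 v(z) = log(1/(C1 + z))


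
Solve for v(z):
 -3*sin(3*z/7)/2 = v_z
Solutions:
 v(z) = C1 + 7*cos(3*z/7)/2


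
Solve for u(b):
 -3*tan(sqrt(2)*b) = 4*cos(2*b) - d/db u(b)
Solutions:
 u(b) = C1 - 3*sqrt(2)*log(cos(sqrt(2)*b))/2 + 2*sin(2*b)


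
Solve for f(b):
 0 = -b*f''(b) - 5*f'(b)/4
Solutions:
 f(b) = C1 + C2/b^(1/4)


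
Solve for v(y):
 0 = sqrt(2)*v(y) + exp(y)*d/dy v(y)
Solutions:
 v(y) = C1*exp(sqrt(2)*exp(-y))


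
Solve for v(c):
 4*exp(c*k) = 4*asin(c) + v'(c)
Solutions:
 v(c) = C1 - 4*c*asin(c) - 4*sqrt(1 - c^2) + 4*Piecewise((exp(c*k)/k, Ne(k, 0)), (c, True))


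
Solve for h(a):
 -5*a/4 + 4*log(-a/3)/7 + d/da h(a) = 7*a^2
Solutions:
 h(a) = C1 + 7*a^3/3 + 5*a^2/8 - 4*a*log(-a)/7 + 4*a*(1 + log(3))/7


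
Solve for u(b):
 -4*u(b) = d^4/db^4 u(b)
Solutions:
 u(b) = (C1*sin(b) + C2*cos(b))*exp(-b) + (C3*sin(b) + C4*cos(b))*exp(b)


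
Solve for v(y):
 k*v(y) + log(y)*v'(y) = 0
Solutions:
 v(y) = C1*exp(-k*li(y))


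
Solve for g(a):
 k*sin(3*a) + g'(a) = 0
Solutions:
 g(a) = C1 + k*cos(3*a)/3


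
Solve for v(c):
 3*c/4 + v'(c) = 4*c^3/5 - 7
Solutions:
 v(c) = C1 + c^4/5 - 3*c^2/8 - 7*c


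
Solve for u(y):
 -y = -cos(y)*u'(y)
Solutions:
 u(y) = C1 + Integral(y/cos(y), y)


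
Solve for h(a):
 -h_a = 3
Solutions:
 h(a) = C1 - 3*a


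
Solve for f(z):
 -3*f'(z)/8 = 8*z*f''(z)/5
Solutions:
 f(z) = C1 + C2*z^(49/64)


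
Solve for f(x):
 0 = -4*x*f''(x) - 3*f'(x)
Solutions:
 f(x) = C1 + C2*x^(1/4)


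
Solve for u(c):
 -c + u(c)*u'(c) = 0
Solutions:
 u(c) = -sqrt(C1 + c^2)
 u(c) = sqrt(C1 + c^2)


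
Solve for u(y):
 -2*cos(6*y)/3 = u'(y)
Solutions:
 u(y) = C1 - sin(6*y)/9


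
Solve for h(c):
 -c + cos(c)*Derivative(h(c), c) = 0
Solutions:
 h(c) = C1 + Integral(c/cos(c), c)


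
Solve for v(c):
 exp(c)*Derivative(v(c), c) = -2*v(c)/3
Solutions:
 v(c) = C1*exp(2*exp(-c)/3)


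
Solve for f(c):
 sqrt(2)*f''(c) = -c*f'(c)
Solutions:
 f(c) = C1 + C2*erf(2^(1/4)*c/2)


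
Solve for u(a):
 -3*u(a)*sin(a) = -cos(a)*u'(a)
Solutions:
 u(a) = C1/cos(a)^3


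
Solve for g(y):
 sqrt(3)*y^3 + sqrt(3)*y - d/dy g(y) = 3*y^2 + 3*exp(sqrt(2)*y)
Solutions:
 g(y) = C1 + sqrt(3)*y^4/4 - y^3 + sqrt(3)*y^2/2 - 3*sqrt(2)*exp(sqrt(2)*y)/2


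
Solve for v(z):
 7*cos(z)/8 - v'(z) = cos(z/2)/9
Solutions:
 v(z) = C1 - 2*sin(z/2)/9 + 7*sin(z)/8


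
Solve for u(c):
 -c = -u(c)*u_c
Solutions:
 u(c) = -sqrt(C1 + c^2)
 u(c) = sqrt(C1 + c^2)


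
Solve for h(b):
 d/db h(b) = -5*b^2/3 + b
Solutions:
 h(b) = C1 - 5*b^3/9 + b^2/2


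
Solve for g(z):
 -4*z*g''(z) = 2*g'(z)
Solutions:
 g(z) = C1 + C2*sqrt(z)


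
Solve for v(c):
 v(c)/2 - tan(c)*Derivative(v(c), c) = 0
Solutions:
 v(c) = C1*sqrt(sin(c))


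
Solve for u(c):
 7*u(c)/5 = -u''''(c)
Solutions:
 u(c) = (C1*sin(sqrt(2)*5^(3/4)*7^(1/4)*c/10) + C2*cos(sqrt(2)*5^(3/4)*7^(1/4)*c/10))*exp(-sqrt(2)*5^(3/4)*7^(1/4)*c/10) + (C3*sin(sqrt(2)*5^(3/4)*7^(1/4)*c/10) + C4*cos(sqrt(2)*5^(3/4)*7^(1/4)*c/10))*exp(sqrt(2)*5^(3/4)*7^(1/4)*c/10)


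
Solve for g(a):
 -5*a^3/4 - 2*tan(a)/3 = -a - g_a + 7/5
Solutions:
 g(a) = C1 + 5*a^4/16 - a^2/2 + 7*a/5 - 2*log(cos(a))/3


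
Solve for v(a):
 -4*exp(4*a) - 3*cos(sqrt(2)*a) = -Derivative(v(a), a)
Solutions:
 v(a) = C1 + exp(4*a) + 3*sqrt(2)*sin(sqrt(2)*a)/2


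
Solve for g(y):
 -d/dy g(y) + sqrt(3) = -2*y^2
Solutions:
 g(y) = C1 + 2*y^3/3 + sqrt(3)*y


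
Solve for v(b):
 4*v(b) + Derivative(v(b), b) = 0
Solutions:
 v(b) = C1*exp(-4*b)


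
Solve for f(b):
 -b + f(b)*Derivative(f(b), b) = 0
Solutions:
 f(b) = -sqrt(C1 + b^2)
 f(b) = sqrt(C1 + b^2)


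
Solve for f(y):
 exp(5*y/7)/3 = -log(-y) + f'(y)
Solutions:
 f(y) = C1 + y*log(-y) - y + 7*exp(5*y/7)/15


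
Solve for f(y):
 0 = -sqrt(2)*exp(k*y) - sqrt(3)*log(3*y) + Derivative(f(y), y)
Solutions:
 f(y) = C1 + sqrt(3)*y*log(y) + sqrt(3)*y*(-1 + log(3)) + Piecewise((sqrt(2)*exp(k*y)/k, Ne(k, 0)), (sqrt(2)*y, True))
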